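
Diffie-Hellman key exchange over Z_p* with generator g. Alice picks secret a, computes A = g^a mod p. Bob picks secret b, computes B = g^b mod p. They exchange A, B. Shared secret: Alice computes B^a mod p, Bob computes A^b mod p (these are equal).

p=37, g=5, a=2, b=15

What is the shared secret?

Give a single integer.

A = 5^2 mod 37  (bits of 2 = 10)
  bit 0 = 1: r = r^2 * 5 mod 37 = 1^2 * 5 = 1*5 = 5
  bit 1 = 0: r = r^2 mod 37 = 5^2 = 25
  -> A = 25
B = 5^15 mod 37  (bits of 15 = 1111)
  bit 0 = 1: r = r^2 * 5 mod 37 = 1^2 * 5 = 1*5 = 5
  bit 1 = 1: r = r^2 * 5 mod 37 = 5^2 * 5 = 25*5 = 14
  bit 2 = 1: r = r^2 * 5 mod 37 = 14^2 * 5 = 11*5 = 18
  bit 3 = 1: r = r^2 * 5 mod 37 = 18^2 * 5 = 28*5 = 29
  -> B = 29
s = B^a = 29^2 mod 37  (bits of 2 = 10)
  bit 0 = 1: r = r^2 * 29 mod 37 = 1^2 * 29 = 1*29 = 29
  bit 1 = 0: r = r^2 mod 37 = 29^2 = 27
  -> s = B^a = 27

Answer: 27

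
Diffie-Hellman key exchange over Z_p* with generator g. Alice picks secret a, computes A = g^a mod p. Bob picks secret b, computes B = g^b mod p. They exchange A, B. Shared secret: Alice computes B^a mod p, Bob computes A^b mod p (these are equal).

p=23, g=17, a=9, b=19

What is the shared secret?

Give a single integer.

Answer: 11

Derivation:
A = 17^9 mod 23  (bits of 9 = 1001)
  bit 0 = 1: r = r^2 * 17 mod 23 = 1^2 * 17 = 1*17 = 17
  bit 1 = 0: r = r^2 mod 23 = 17^2 = 13
  bit 2 = 0: r = r^2 mod 23 = 13^2 = 8
  bit 3 = 1: r = r^2 * 17 mod 23 = 8^2 * 17 = 18*17 = 7
  -> A = 7
B = 17^19 mod 23  (bits of 19 = 10011)
  bit 0 = 1: r = r^2 * 17 mod 23 = 1^2 * 17 = 1*17 = 17
  bit 1 = 0: r = r^2 mod 23 = 17^2 = 13
  bit 2 = 0: r = r^2 mod 23 = 13^2 = 8
  bit 3 = 1: r = r^2 * 17 mod 23 = 8^2 * 17 = 18*17 = 7
  bit 4 = 1: r = r^2 * 17 mod 23 = 7^2 * 17 = 3*17 = 5
  -> B = 5
s = B^a = 5^9 mod 23  (bits of 9 = 1001)
  bit 0 = 1: r = r^2 * 5 mod 23 = 1^2 * 5 = 1*5 = 5
  bit 1 = 0: r = r^2 mod 23 = 5^2 = 2
  bit 2 = 0: r = r^2 mod 23 = 2^2 = 4
  bit 3 = 1: r = r^2 * 5 mod 23 = 4^2 * 5 = 16*5 = 11
  -> s = B^a = 11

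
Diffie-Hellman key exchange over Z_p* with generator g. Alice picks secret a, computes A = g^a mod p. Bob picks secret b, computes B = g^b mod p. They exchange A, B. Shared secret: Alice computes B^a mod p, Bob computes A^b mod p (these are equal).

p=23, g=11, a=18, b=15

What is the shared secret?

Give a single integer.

A = 11^18 mod 23  (bits of 18 = 10010)
  bit 0 = 1: r = r^2 * 11 mod 23 = 1^2 * 11 = 1*11 = 11
  bit 1 = 0: r = r^2 mod 23 = 11^2 = 6
  bit 2 = 0: r = r^2 mod 23 = 6^2 = 13
  bit 3 = 1: r = r^2 * 11 mod 23 = 13^2 * 11 = 8*11 = 19
  bit 4 = 0: r = r^2 mod 23 = 19^2 = 16
  -> A = 16
B = 11^15 mod 23  (bits of 15 = 1111)
  bit 0 = 1: r = r^2 * 11 mod 23 = 1^2 * 11 = 1*11 = 11
  bit 1 = 1: r = r^2 * 11 mod 23 = 11^2 * 11 = 6*11 = 20
  bit 2 = 1: r = r^2 * 11 mod 23 = 20^2 * 11 = 9*11 = 7
  bit 3 = 1: r = r^2 * 11 mod 23 = 7^2 * 11 = 3*11 = 10
  -> B = 10
s = B^a = 10^18 mod 23  (bits of 18 = 10010)
  bit 0 = 1: r = r^2 * 10 mod 23 = 1^2 * 10 = 1*10 = 10
  bit 1 = 0: r = r^2 mod 23 = 10^2 = 8
  bit 2 = 0: r = r^2 mod 23 = 8^2 = 18
  bit 3 = 1: r = r^2 * 10 mod 23 = 18^2 * 10 = 2*10 = 20
  bit 4 = 0: r = r^2 mod 23 = 20^2 = 9
  -> s = B^a = 9

Answer: 9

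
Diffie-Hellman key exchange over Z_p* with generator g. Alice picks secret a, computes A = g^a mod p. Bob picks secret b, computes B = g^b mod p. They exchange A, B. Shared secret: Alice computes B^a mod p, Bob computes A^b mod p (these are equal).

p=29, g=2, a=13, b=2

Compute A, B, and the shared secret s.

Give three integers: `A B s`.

A = 2^13 mod 29  (bits of 13 = 1101)
  bit 0 = 1: r = r^2 * 2 mod 29 = 1^2 * 2 = 1*2 = 2
  bit 1 = 1: r = r^2 * 2 mod 29 = 2^2 * 2 = 4*2 = 8
  bit 2 = 0: r = r^2 mod 29 = 8^2 = 6
  bit 3 = 1: r = r^2 * 2 mod 29 = 6^2 * 2 = 7*2 = 14
  -> A = 14
B = 2^2 mod 29  (bits of 2 = 10)
  bit 0 = 1: r = r^2 * 2 mod 29 = 1^2 * 2 = 1*2 = 2
  bit 1 = 0: r = r^2 mod 29 = 2^2 = 4
  -> B = 4
s = B^a = 4^13 mod 29  (bits of 13 = 1101)
  bit 0 = 1: r = r^2 * 4 mod 29 = 1^2 * 4 = 1*4 = 4
  bit 1 = 1: r = r^2 * 4 mod 29 = 4^2 * 4 = 16*4 = 6
  bit 2 = 0: r = r^2 mod 29 = 6^2 = 7
  bit 3 = 1: r = r^2 * 4 mod 29 = 7^2 * 4 = 20*4 = 22
  -> s = B^a = 22

Answer: 14 4 22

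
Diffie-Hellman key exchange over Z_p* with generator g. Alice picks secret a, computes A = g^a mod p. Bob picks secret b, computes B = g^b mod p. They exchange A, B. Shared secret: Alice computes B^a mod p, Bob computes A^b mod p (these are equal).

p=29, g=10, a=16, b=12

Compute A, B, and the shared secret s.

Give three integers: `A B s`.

Answer: 16 20 23

Derivation:
A = 10^16 mod 29  (bits of 16 = 10000)
  bit 0 = 1: r = r^2 * 10 mod 29 = 1^2 * 10 = 1*10 = 10
  bit 1 = 0: r = r^2 mod 29 = 10^2 = 13
  bit 2 = 0: r = r^2 mod 29 = 13^2 = 24
  bit 3 = 0: r = r^2 mod 29 = 24^2 = 25
  bit 4 = 0: r = r^2 mod 29 = 25^2 = 16
  -> A = 16
B = 10^12 mod 29  (bits of 12 = 1100)
  bit 0 = 1: r = r^2 * 10 mod 29 = 1^2 * 10 = 1*10 = 10
  bit 1 = 1: r = r^2 * 10 mod 29 = 10^2 * 10 = 13*10 = 14
  bit 2 = 0: r = r^2 mod 29 = 14^2 = 22
  bit 3 = 0: r = r^2 mod 29 = 22^2 = 20
  -> B = 20
s = B^a = 20^16 mod 29  (bits of 16 = 10000)
  bit 0 = 1: r = r^2 * 20 mod 29 = 1^2 * 20 = 1*20 = 20
  bit 1 = 0: r = r^2 mod 29 = 20^2 = 23
  bit 2 = 0: r = r^2 mod 29 = 23^2 = 7
  bit 3 = 0: r = r^2 mod 29 = 7^2 = 20
  bit 4 = 0: r = r^2 mod 29 = 20^2 = 23
  -> s = B^a = 23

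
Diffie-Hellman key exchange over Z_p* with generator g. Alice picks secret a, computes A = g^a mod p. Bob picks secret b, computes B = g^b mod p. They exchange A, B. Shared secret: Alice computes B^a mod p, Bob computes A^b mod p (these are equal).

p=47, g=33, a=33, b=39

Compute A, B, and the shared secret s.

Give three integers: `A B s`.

A = 33^33 mod 47  (bits of 33 = 100001)
  bit 0 = 1: r = r^2 * 33 mod 47 = 1^2 * 33 = 1*33 = 33
  bit 1 = 0: r = r^2 mod 47 = 33^2 = 8
  bit 2 = 0: r = r^2 mod 47 = 8^2 = 17
  bit 3 = 0: r = r^2 mod 47 = 17^2 = 7
  bit 4 = 0: r = r^2 mod 47 = 7^2 = 2
  bit 5 = 1: r = r^2 * 33 mod 47 = 2^2 * 33 = 4*33 = 38
  -> A = 38
B = 33^39 mod 47  (bits of 39 = 100111)
  bit 0 = 1: r = r^2 * 33 mod 47 = 1^2 * 33 = 1*33 = 33
  bit 1 = 0: r = r^2 mod 47 = 33^2 = 8
  bit 2 = 0: r = r^2 mod 47 = 8^2 = 17
  bit 3 = 1: r = r^2 * 33 mod 47 = 17^2 * 33 = 7*33 = 43
  bit 4 = 1: r = r^2 * 33 mod 47 = 43^2 * 33 = 16*33 = 11
  bit 5 = 1: r = r^2 * 33 mod 47 = 11^2 * 33 = 27*33 = 45
  -> B = 45
s = B^a = 45^33 mod 47  (bits of 33 = 100001)
  bit 0 = 1: r = r^2 * 45 mod 47 = 1^2 * 45 = 1*45 = 45
  bit 1 = 0: r = r^2 mod 47 = 45^2 = 4
  bit 2 = 0: r = r^2 mod 47 = 4^2 = 16
  bit 3 = 0: r = r^2 mod 47 = 16^2 = 21
  bit 4 = 0: r = r^2 mod 47 = 21^2 = 18
  bit 5 = 1: r = r^2 * 45 mod 47 = 18^2 * 45 = 42*45 = 10
  -> s = B^a = 10

Answer: 38 45 10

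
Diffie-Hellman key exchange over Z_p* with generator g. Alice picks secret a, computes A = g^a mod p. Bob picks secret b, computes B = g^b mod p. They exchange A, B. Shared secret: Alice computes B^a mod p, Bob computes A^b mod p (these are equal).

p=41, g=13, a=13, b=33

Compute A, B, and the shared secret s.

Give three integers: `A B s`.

Answer: 11 30 34

Derivation:
A = 13^13 mod 41  (bits of 13 = 1101)
  bit 0 = 1: r = r^2 * 13 mod 41 = 1^2 * 13 = 1*13 = 13
  bit 1 = 1: r = r^2 * 13 mod 41 = 13^2 * 13 = 5*13 = 24
  bit 2 = 0: r = r^2 mod 41 = 24^2 = 2
  bit 3 = 1: r = r^2 * 13 mod 41 = 2^2 * 13 = 4*13 = 11
  -> A = 11
B = 13^33 mod 41  (bits of 33 = 100001)
  bit 0 = 1: r = r^2 * 13 mod 41 = 1^2 * 13 = 1*13 = 13
  bit 1 = 0: r = r^2 mod 41 = 13^2 = 5
  bit 2 = 0: r = r^2 mod 41 = 5^2 = 25
  bit 3 = 0: r = r^2 mod 41 = 25^2 = 10
  bit 4 = 0: r = r^2 mod 41 = 10^2 = 18
  bit 5 = 1: r = r^2 * 13 mod 41 = 18^2 * 13 = 37*13 = 30
  -> B = 30
s = B^a = 30^13 mod 41  (bits of 13 = 1101)
  bit 0 = 1: r = r^2 * 30 mod 41 = 1^2 * 30 = 1*30 = 30
  bit 1 = 1: r = r^2 * 30 mod 41 = 30^2 * 30 = 39*30 = 22
  bit 2 = 0: r = r^2 mod 41 = 22^2 = 33
  bit 3 = 1: r = r^2 * 30 mod 41 = 33^2 * 30 = 23*30 = 34
  -> s = B^a = 34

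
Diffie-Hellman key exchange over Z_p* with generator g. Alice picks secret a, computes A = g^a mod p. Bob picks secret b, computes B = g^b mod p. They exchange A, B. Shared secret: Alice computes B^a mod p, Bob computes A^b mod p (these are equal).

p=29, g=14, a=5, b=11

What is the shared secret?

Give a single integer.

Answer: 27

Derivation:
A = 14^5 mod 29  (bits of 5 = 101)
  bit 0 = 1: r = r^2 * 14 mod 29 = 1^2 * 14 = 1*14 = 14
  bit 1 = 0: r = r^2 mod 29 = 14^2 = 22
  bit 2 = 1: r = r^2 * 14 mod 29 = 22^2 * 14 = 20*14 = 19
  -> A = 19
B = 14^11 mod 29  (bits of 11 = 1011)
  bit 0 = 1: r = r^2 * 14 mod 29 = 1^2 * 14 = 1*14 = 14
  bit 1 = 0: r = r^2 mod 29 = 14^2 = 22
  bit 2 = 1: r = r^2 * 14 mod 29 = 22^2 * 14 = 20*14 = 19
  bit 3 = 1: r = r^2 * 14 mod 29 = 19^2 * 14 = 13*14 = 8
  -> B = 8
s = B^a = 8^5 mod 29  (bits of 5 = 101)
  bit 0 = 1: r = r^2 * 8 mod 29 = 1^2 * 8 = 1*8 = 8
  bit 1 = 0: r = r^2 mod 29 = 8^2 = 6
  bit 2 = 1: r = r^2 * 8 mod 29 = 6^2 * 8 = 7*8 = 27
  -> s = B^a = 27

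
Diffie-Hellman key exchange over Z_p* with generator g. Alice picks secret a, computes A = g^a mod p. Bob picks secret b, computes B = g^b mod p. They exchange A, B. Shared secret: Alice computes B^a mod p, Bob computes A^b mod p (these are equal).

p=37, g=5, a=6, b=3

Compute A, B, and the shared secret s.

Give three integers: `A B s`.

A = 5^6 mod 37  (bits of 6 = 110)
  bit 0 = 1: r = r^2 * 5 mod 37 = 1^2 * 5 = 1*5 = 5
  bit 1 = 1: r = r^2 * 5 mod 37 = 5^2 * 5 = 25*5 = 14
  bit 2 = 0: r = r^2 mod 37 = 14^2 = 11
  -> A = 11
B = 5^3 mod 37  (bits of 3 = 11)
  bit 0 = 1: r = r^2 * 5 mod 37 = 1^2 * 5 = 1*5 = 5
  bit 1 = 1: r = r^2 * 5 mod 37 = 5^2 * 5 = 25*5 = 14
  -> B = 14
s = B^a = 14^6 mod 37  (bits of 6 = 110)
  bit 0 = 1: r = r^2 * 14 mod 37 = 1^2 * 14 = 1*14 = 14
  bit 1 = 1: r = r^2 * 14 mod 37 = 14^2 * 14 = 11*14 = 6
  bit 2 = 0: r = r^2 mod 37 = 6^2 = 36
  -> s = B^a = 36

Answer: 11 14 36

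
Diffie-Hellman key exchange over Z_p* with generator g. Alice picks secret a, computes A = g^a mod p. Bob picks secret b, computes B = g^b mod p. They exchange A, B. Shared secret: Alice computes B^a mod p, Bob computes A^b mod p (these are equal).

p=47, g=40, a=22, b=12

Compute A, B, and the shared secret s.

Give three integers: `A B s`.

Answer: 27 17 36

Derivation:
A = 40^22 mod 47  (bits of 22 = 10110)
  bit 0 = 1: r = r^2 * 40 mod 47 = 1^2 * 40 = 1*40 = 40
  bit 1 = 0: r = r^2 mod 47 = 40^2 = 2
  bit 2 = 1: r = r^2 * 40 mod 47 = 2^2 * 40 = 4*40 = 19
  bit 3 = 1: r = r^2 * 40 mod 47 = 19^2 * 40 = 32*40 = 11
  bit 4 = 0: r = r^2 mod 47 = 11^2 = 27
  -> A = 27
B = 40^12 mod 47  (bits of 12 = 1100)
  bit 0 = 1: r = r^2 * 40 mod 47 = 1^2 * 40 = 1*40 = 40
  bit 1 = 1: r = r^2 * 40 mod 47 = 40^2 * 40 = 2*40 = 33
  bit 2 = 0: r = r^2 mod 47 = 33^2 = 8
  bit 3 = 0: r = r^2 mod 47 = 8^2 = 17
  -> B = 17
s = B^a = 17^22 mod 47  (bits of 22 = 10110)
  bit 0 = 1: r = r^2 * 17 mod 47 = 1^2 * 17 = 1*17 = 17
  bit 1 = 0: r = r^2 mod 47 = 17^2 = 7
  bit 2 = 1: r = r^2 * 17 mod 47 = 7^2 * 17 = 2*17 = 34
  bit 3 = 1: r = r^2 * 17 mod 47 = 34^2 * 17 = 28*17 = 6
  bit 4 = 0: r = r^2 mod 47 = 6^2 = 36
  -> s = B^a = 36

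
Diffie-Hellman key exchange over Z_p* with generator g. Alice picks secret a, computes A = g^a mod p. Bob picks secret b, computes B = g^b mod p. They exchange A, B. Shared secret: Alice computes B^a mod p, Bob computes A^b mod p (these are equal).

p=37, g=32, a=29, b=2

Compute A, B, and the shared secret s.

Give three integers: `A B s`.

Answer: 2 25 4

Derivation:
A = 32^29 mod 37  (bits of 29 = 11101)
  bit 0 = 1: r = r^2 * 32 mod 37 = 1^2 * 32 = 1*32 = 32
  bit 1 = 1: r = r^2 * 32 mod 37 = 32^2 * 32 = 25*32 = 23
  bit 2 = 1: r = r^2 * 32 mod 37 = 23^2 * 32 = 11*32 = 19
  bit 3 = 0: r = r^2 mod 37 = 19^2 = 28
  bit 4 = 1: r = r^2 * 32 mod 37 = 28^2 * 32 = 7*32 = 2
  -> A = 2
B = 32^2 mod 37  (bits of 2 = 10)
  bit 0 = 1: r = r^2 * 32 mod 37 = 1^2 * 32 = 1*32 = 32
  bit 1 = 0: r = r^2 mod 37 = 32^2 = 25
  -> B = 25
s = B^a = 25^29 mod 37  (bits of 29 = 11101)
  bit 0 = 1: r = r^2 * 25 mod 37 = 1^2 * 25 = 1*25 = 25
  bit 1 = 1: r = r^2 * 25 mod 37 = 25^2 * 25 = 33*25 = 11
  bit 2 = 1: r = r^2 * 25 mod 37 = 11^2 * 25 = 10*25 = 28
  bit 3 = 0: r = r^2 mod 37 = 28^2 = 7
  bit 4 = 1: r = r^2 * 25 mod 37 = 7^2 * 25 = 12*25 = 4
  -> s = B^a = 4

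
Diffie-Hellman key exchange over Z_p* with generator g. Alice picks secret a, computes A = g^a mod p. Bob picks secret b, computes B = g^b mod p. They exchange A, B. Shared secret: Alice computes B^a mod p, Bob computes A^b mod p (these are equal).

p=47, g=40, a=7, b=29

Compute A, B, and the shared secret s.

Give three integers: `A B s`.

A = 40^7 mod 47  (bits of 7 = 111)
  bit 0 = 1: r = r^2 * 40 mod 47 = 1^2 * 40 = 1*40 = 40
  bit 1 = 1: r = r^2 * 40 mod 47 = 40^2 * 40 = 2*40 = 33
  bit 2 = 1: r = r^2 * 40 mod 47 = 33^2 * 40 = 8*40 = 38
  -> A = 38
B = 40^29 mod 47  (bits of 29 = 11101)
  bit 0 = 1: r = r^2 * 40 mod 47 = 1^2 * 40 = 1*40 = 40
  bit 1 = 1: r = r^2 * 40 mod 47 = 40^2 * 40 = 2*40 = 33
  bit 2 = 1: r = r^2 * 40 mod 47 = 33^2 * 40 = 8*40 = 38
  bit 3 = 0: r = r^2 mod 47 = 38^2 = 34
  bit 4 = 1: r = r^2 * 40 mod 47 = 34^2 * 40 = 28*40 = 39
  -> B = 39
s = B^a = 39^7 mod 47  (bits of 7 = 111)
  bit 0 = 1: r = r^2 * 39 mod 47 = 1^2 * 39 = 1*39 = 39
  bit 1 = 1: r = r^2 * 39 mod 47 = 39^2 * 39 = 17*39 = 5
  bit 2 = 1: r = r^2 * 39 mod 47 = 5^2 * 39 = 25*39 = 35
  -> s = B^a = 35

Answer: 38 39 35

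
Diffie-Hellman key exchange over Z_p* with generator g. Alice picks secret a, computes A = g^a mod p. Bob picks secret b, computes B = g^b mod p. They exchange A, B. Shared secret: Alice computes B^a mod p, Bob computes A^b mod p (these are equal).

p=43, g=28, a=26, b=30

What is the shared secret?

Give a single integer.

Answer: 21

Derivation:
A = 28^26 mod 43  (bits of 26 = 11010)
  bit 0 = 1: r = r^2 * 28 mod 43 = 1^2 * 28 = 1*28 = 28
  bit 1 = 1: r = r^2 * 28 mod 43 = 28^2 * 28 = 10*28 = 22
  bit 2 = 0: r = r^2 mod 43 = 22^2 = 11
  bit 3 = 1: r = r^2 * 28 mod 43 = 11^2 * 28 = 35*28 = 34
  bit 4 = 0: r = r^2 mod 43 = 34^2 = 38
  -> A = 38
B = 28^30 mod 43  (bits of 30 = 11110)
  bit 0 = 1: r = r^2 * 28 mod 43 = 1^2 * 28 = 1*28 = 28
  bit 1 = 1: r = r^2 * 28 mod 43 = 28^2 * 28 = 10*28 = 22
  bit 2 = 1: r = r^2 * 28 mod 43 = 22^2 * 28 = 11*28 = 7
  bit 3 = 1: r = r^2 * 28 mod 43 = 7^2 * 28 = 6*28 = 39
  bit 4 = 0: r = r^2 mod 43 = 39^2 = 16
  -> B = 16
s = B^a = 16^26 mod 43  (bits of 26 = 11010)
  bit 0 = 1: r = r^2 * 16 mod 43 = 1^2 * 16 = 1*16 = 16
  bit 1 = 1: r = r^2 * 16 mod 43 = 16^2 * 16 = 41*16 = 11
  bit 2 = 0: r = r^2 mod 43 = 11^2 = 35
  bit 3 = 1: r = r^2 * 16 mod 43 = 35^2 * 16 = 21*16 = 35
  bit 4 = 0: r = r^2 mod 43 = 35^2 = 21
  -> s = B^a = 21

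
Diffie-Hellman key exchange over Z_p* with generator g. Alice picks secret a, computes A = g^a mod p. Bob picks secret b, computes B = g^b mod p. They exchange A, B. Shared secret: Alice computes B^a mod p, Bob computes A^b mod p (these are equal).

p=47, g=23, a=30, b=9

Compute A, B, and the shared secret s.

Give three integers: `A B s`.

Answer: 18 19 17

Derivation:
A = 23^30 mod 47  (bits of 30 = 11110)
  bit 0 = 1: r = r^2 * 23 mod 47 = 1^2 * 23 = 1*23 = 23
  bit 1 = 1: r = r^2 * 23 mod 47 = 23^2 * 23 = 12*23 = 41
  bit 2 = 1: r = r^2 * 23 mod 47 = 41^2 * 23 = 36*23 = 29
  bit 3 = 1: r = r^2 * 23 mod 47 = 29^2 * 23 = 42*23 = 26
  bit 4 = 0: r = r^2 mod 47 = 26^2 = 18
  -> A = 18
B = 23^9 mod 47  (bits of 9 = 1001)
  bit 0 = 1: r = r^2 * 23 mod 47 = 1^2 * 23 = 1*23 = 23
  bit 1 = 0: r = r^2 mod 47 = 23^2 = 12
  bit 2 = 0: r = r^2 mod 47 = 12^2 = 3
  bit 3 = 1: r = r^2 * 23 mod 47 = 3^2 * 23 = 9*23 = 19
  -> B = 19
s = B^a = 19^30 mod 47  (bits of 30 = 11110)
  bit 0 = 1: r = r^2 * 19 mod 47 = 1^2 * 19 = 1*19 = 19
  bit 1 = 1: r = r^2 * 19 mod 47 = 19^2 * 19 = 32*19 = 44
  bit 2 = 1: r = r^2 * 19 mod 47 = 44^2 * 19 = 9*19 = 30
  bit 3 = 1: r = r^2 * 19 mod 47 = 30^2 * 19 = 7*19 = 39
  bit 4 = 0: r = r^2 mod 47 = 39^2 = 17
  -> s = B^a = 17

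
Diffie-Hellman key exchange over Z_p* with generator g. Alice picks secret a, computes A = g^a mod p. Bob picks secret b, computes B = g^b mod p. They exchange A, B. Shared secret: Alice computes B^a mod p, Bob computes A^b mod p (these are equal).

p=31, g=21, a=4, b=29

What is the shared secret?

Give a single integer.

Answer: 19

Derivation:
A = 21^4 mod 31  (bits of 4 = 100)
  bit 0 = 1: r = r^2 * 21 mod 31 = 1^2 * 21 = 1*21 = 21
  bit 1 = 0: r = r^2 mod 31 = 21^2 = 7
  bit 2 = 0: r = r^2 mod 31 = 7^2 = 18
  -> A = 18
B = 21^29 mod 31  (bits of 29 = 11101)
  bit 0 = 1: r = r^2 * 21 mod 31 = 1^2 * 21 = 1*21 = 21
  bit 1 = 1: r = r^2 * 21 mod 31 = 21^2 * 21 = 7*21 = 23
  bit 2 = 1: r = r^2 * 21 mod 31 = 23^2 * 21 = 2*21 = 11
  bit 3 = 0: r = r^2 mod 31 = 11^2 = 28
  bit 4 = 1: r = r^2 * 21 mod 31 = 28^2 * 21 = 9*21 = 3
  -> B = 3
s = B^a = 3^4 mod 31  (bits of 4 = 100)
  bit 0 = 1: r = r^2 * 3 mod 31 = 1^2 * 3 = 1*3 = 3
  bit 1 = 0: r = r^2 mod 31 = 3^2 = 9
  bit 2 = 0: r = r^2 mod 31 = 9^2 = 19
  -> s = B^a = 19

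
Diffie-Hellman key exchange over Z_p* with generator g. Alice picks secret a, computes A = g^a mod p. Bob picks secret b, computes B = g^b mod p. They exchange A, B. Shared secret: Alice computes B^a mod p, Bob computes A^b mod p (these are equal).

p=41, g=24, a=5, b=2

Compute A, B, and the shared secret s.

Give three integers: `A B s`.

Answer: 14 2 32

Derivation:
A = 24^5 mod 41  (bits of 5 = 101)
  bit 0 = 1: r = r^2 * 24 mod 41 = 1^2 * 24 = 1*24 = 24
  bit 1 = 0: r = r^2 mod 41 = 24^2 = 2
  bit 2 = 1: r = r^2 * 24 mod 41 = 2^2 * 24 = 4*24 = 14
  -> A = 14
B = 24^2 mod 41  (bits of 2 = 10)
  bit 0 = 1: r = r^2 * 24 mod 41 = 1^2 * 24 = 1*24 = 24
  bit 1 = 0: r = r^2 mod 41 = 24^2 = 2
  -> B = 2
s = B^a = 2^5 mod 41  (bits of 5 = 101)
  bit 0 = 1: r = r^2 * 2 mod 41 = 1^2 * 2 = 1*2 = 2
  bit 1 = 0: r = r^2 mod 41 = 2^2 = 4
  bit 2 = 1: r = r^2 * 2 mod 41 = 4^2 * 2 = 16*2 = 32
  -> s = B^a = 32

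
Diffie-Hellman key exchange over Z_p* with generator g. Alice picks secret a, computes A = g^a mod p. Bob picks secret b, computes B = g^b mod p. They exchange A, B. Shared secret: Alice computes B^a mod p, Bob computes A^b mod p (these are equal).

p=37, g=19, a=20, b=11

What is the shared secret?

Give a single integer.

Answer: 7

Derivation:
A = 19^20 mod 37  (bits of 20 = 10100)
  bit 0 = 1: r = r^2 * 19 mod 37 = 1^2 * 19 = 1*19 = 19
  bit 1 = 0: r = r^2 mod 37 = 19^2 = 28
  bit 2 = 1: r = r^2 * 19 mod 37 = 28^2 * 19 = 7*19 = 22
  bit 3 = 0: r = r^2 mod 37 = 22^2 = 3
  bit 4 = 0: r = r^2 mod 37 = 3^2 = 9
  -> A = 9
B = 19^11 mod 37  (bits of 11 = 1011)
  bit 0 = 1: r = r^2 * 19 mod 37 = 1^2 * 19 = 1*19 = 19
  bit 1 = 0: r = r^2 mod 37 = 19^2 = 28
  bit 2 = 1: r = r^2 * 19 mod 37 = 28^2 * 19 = 7*19 = 22
  bit 3 = 1: r = r^2 * 19 mod 37 = 22^2 * 19 = 3*19 = 20
  -> B = 20
s = B^a = 20^20 mod 37  (bits of 20 = 10100)
  bit 0 = 1: r = r^2 * 20 mod 37 = 1^2 * 20 = 1*20 = 20
  bit 1 = 0: r = r^2 mod 37 = 20^2 = 30
  bit 2 = 1: r = r^2 * 20 mod 37 = 30^2 * 20 = 12*20 = 18
  bit 3 = 0: r = r^2 mod 37 = 18^2 = 28
  bit 4 = 0: r = r^2 mod 37 = 28^2 = 7
  -> s = B^a = 7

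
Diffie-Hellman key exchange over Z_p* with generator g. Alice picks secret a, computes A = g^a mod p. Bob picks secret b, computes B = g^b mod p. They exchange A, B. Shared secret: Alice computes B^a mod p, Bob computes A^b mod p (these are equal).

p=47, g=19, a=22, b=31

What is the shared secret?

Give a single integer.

A = 19^22 mod 47  (bits of 22 = 10110)
  bit 0 = 1: r = r^2 * 19 mod 47 = 1^2 * 19 = 1*19 = 19
  bit 1 = 0: r = r^2 mod 47 = 19^2 = 32
  bit 2 = 1: r = r^2 * 19 mod 47 = 32^2 * 19 = 37*19 = 45
  bit 3 = 1: r = r^2 * 19 mod 47 = 45^2 * 19 = 4*19 = 29
  bit 4 = 0: r = r^2 mod 47 = 29^2 = 42
  -> A = 42
B = 19^31 mod 47  (bits of 31 = 11111)
  bit 0 = 1: r = r^2 * 19 mod 47 = 1^2 * 19 = 1*19 = 19
  bit 1 = 1: r = r^2 * 19 mod 47 = 19^2 * 19 = 32*19 = 44
  bit 2 = 1: r = r^2 * 19 mod 47 = 44^2 * 19 = 9*19 = 30
  bit 3 = 1: r = r^2 * 19 mod 47 = 30^2 * 19 = 7*19 = 39
  bit 4 = 1: r = r^2 * 19 mod 47 = 39^2 * 19 = 17*19 = 41
  -> B = 41
s = B^a = 41^22 mod 47  (bits of 22 = 10110)
  bit 0 = 1: r = r^2 * 41 mod 47 = 1^2 * 41 = 1*41 = 41
  bit 1 = 0: r = r^2 mod 47 = 41^2 = 36
  bit 2 = 1: r = r^2 * 41 mod 47 = 36^2 * 41 = 27*41 = 26
  bit 3 = 1: r = r^2 * 41 mod 47 = 26^2 * 41 = 18*41 = 33
  bit 4 = 0: r = r^2 mod 47 = 33^2 = 8
  -> s = B^a = 8

Answer: 8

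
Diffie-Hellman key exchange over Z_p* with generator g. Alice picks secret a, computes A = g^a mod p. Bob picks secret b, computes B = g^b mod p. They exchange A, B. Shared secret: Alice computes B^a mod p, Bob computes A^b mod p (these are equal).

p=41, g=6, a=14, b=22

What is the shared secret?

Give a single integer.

A = 6^14 mod 41  (bits of 14 = 1110)
  bit 0 = 1: r = r^2 * 6 mod 41 = 1^2 * 6 = 1*6 = 6
  bit 1 = 1: r = r^2 * 6 mod 41 = 6^2 * 6 = 36*6 = 11
  bit 2 = 1: r = r^2 * 6 mod 41 = 11^2 * 6 = 39*6 = 29
  bit 3 = 0: r = r^2 mod 41 = 29^2 = 21
  -> A = 21
B = 6^22 mod 41  (bits of 22 = 10110)
  bit 0 = 1: r = r^2 * 6 mod 41 = 1^2 * 6 = 1*6 = 6
  bit 1 = 0: r = r^2 mod 41 = 6^2 = 36
  bit 2 = 1: r = r^2 * 6 mod 41 = 36^2 * 6 = 25*6 = 27
  bit 3 = 1: r = r^2 * 6 mod 41 = 27^2 * 6 = 32*6 = 28
  bit 4 = 0: r = r^2 mod 41 = 28^2 = 5
  -> B = 5
s = B^a = 5^14 mod 41  (bits of 14 = 1110)
  bit 0 = 1: r = r^2 * 5 mod 41 = 1^2 * 5 = 1*5 = 5
  bit 1 = 1: r = r^2 * 5 mod 41 = 5^2 * 5 = 25*5 = 2
  bit 2 = 1: r = r^2 * 5 mod 41 = 2^2 * 5 = 4*5 = 20
  bit 3 = 0: r = r^2 mod 41 = 20^2 = 31
  -> s = B^a = 31

Answer: 31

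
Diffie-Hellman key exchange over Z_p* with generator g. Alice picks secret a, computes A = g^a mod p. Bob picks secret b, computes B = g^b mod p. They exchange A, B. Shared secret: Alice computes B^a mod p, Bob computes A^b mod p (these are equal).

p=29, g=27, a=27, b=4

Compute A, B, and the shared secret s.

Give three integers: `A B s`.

Answer: 14 16 20

Derivation:
A = 27^27 mod 29  (bits of 27 = 11011)
  bit 0 = 1: r = r^2 * 27 mod 29 = 1^2 * 27 = 1*27 = 27
  bit 1 = 1: r = r^2 * 27 mod 29 = 27^2 * 27 = 4*27 = 21
  bit 2 = 0: r = r^2 mod 29 = 21^2 = 6
  bit 3 = 1: r = r^2 * 27 mod 29 = 6^2 * 27 = 7*27 = 15
  bit 4 = 1: r = r^2 * 27 mod 29 = 15^2 * 27 = 22*27 = 14
  -> A = 14
B = 27^4 mod 29  (bits of 4 = 100)
  bit 0 = 1: r = r^2 * 27 mod 29 = 1^2 * 27 = 1*27 = 27
  bit 1 = 0: r = r^2 mod 29 = 27^2 = 4
  bit 2 = 0: r = r^2 mod 29 = 4^2 = 16
  -> B = 16
s = B^a = 16^27 mod 29  (bits of 27 = 11011)
  bit 0 = 1: r = r^2 * 16 mod 29 = 1^2 * 16 = 1*16 = 16
  bit 1 = 1: r = r^2 * 16 mod 29 = 16^2 * 16 = 24*16 = 7
  bit 2 = 0: r = r^2 mod 29 = 7^2 = 20
  bit 3 = 1: r = r^2 * 16 mod 29 = 20^2 * 16 = 23*16 = 20
  bit 4 = 1: r = r^2 * 16 mod 29 = 20^2 * 16 = 23*16 = 20
  -> s = B^a = 20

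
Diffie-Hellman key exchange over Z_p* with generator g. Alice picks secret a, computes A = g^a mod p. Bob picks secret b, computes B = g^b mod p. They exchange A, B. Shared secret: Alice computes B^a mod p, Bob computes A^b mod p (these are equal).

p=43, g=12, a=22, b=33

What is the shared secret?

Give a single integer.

A = 12^22 mod 43  (bits of 22 = 10110)
  bit 0 = 1: r = r^2 * 12 mod 43 = 1^2 * 12 = 1*12 = 12
  bit 1 = 0: r = r^2 mod 43 = 12^2 = 15
  bit 2 = 1: r = r^2 * 12 mod 43 = 15^2 * 12 = 10*12 = 34
  bit 3 = 1: r = r^2 * 12 mod 43 = 34^2 * 12 = 38*12 = 26
  bit 4 = 0: r = r^2 mod 43 = 26^2 = 31
  -> A = 31
B = 12^33 mod 43  (bits of 33 = 100001)
  bit 0 = 1: r = r^2 * 12 mod 43 = 1^2 * 12 = 1*12 = 12
  bit 1 = 0: r = r^2 mod 43 = 12^2 = 15
  bit 2 = 0: r = r^2 mod 43 = 15^2 = 10
  bit 3 = 0: r = r^2 mod 43 = 10^2 = 14
  bit 4 = 0: r = r^2 mod 43 = 14^2 = 24
  bit 5 = 1: r = r^2 * 12 mod 43 = 24^2 * 12 = 17*12 = 32
  -> B = 32
s = B^a = 32^22 mod 43  (bits of 22 = 10110)
  bit 0 = 1: r = r^2 * 32 mod 43 = 1^2 * 32 = 1*32 = 32
  bit 1 = 0: r = r^2 mod 43 = 32^2 = 35
  bit 2 = 1: r = r^2 * 32 mod 43 = 35^2 * 32 = 21*32 = 27
  bit 3 = 1: r = r^2 * 32 mod 43 = 27^2 * 32 = 41*32 = 22
  bit 4 = 0: r = r^2 mod 43 = 22^2 = 11
  -> s = B^a = 11

Answer: 11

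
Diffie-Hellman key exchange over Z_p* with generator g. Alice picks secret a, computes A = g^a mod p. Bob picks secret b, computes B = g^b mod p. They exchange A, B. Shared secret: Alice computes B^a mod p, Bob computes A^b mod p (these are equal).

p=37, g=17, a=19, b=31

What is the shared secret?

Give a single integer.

Answer: 35

Derivation:
A = 17^19 mod 37  (bits of 19 = 10011)
  bit 0 = 1: r = r^2 * 17 mod 37 = 1^2 * 17 = 1*17 = 17
  bit 1 = 0: r = r^2 mod 37 = 17^2 = 30
  bit 2 = 0: r = r^2 mod 37 = 30^2 = 12
  bit 3 = 1: r = r^2 * 17 mod 37 = 12^2 * 17 = 33*17 = 6
  bit 4 = 1: r = r^2 * 17 mod 37 = 6^2 * 17 = 36*17 = 20
  -> A = 20
B = 17^31 mod 37  (bits of 31 = 11111)
  bit 0 = 1: r = r^2 * 17 mod 37 = 1^2 * 17 = 1*17 = 17
  bit 1 = 1: r = r^2 * 17 mod 37 = 17^2 * 17 = 30*17 = 29
  bit 2 = 1: r = r^2 * 17 mod 37 = 29^2 * 17 = 27*17 = 15
  bit 3 = 1: r = r^2 * 17 mod 37 = 15^2 * 17 = 3*17 = 14
  bit 4 = 1: r = r^2 * 17 mod 37 = 14^2 * 17 = 11*17 = 2
  -> B = 2
s = B^a = 2^19 mod 37  (bits of 19 = 10011)
  bit 0 = 1: r = r^2 * 2 mod 37 = 1^2 * 2 = 1*2 = 2
  bit 1 = 0: r = r^2 mod 37 = 2^2 = 4
  bit 2 = 0: r = r^2 mod 37 = 4^2 = 16
  bit 3 = 1: r = r^2 * 2 mod 37 = 16^2 * 2 = 34*2 = 31
  bit 4 = 1: r = r^2 * 2 mod 37 = 31^2 * 2 = 36*2 = 35
  -> s = B^a = 35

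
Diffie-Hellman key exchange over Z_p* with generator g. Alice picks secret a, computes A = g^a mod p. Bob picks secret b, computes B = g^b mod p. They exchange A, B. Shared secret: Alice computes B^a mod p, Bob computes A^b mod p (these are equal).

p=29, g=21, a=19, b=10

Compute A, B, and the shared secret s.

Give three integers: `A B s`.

A = 21^19 mod 29  (bits of 19 = 10011)
  bit 0 = 1: r = r^2 * 21 mod 29 = 1^2 * 21 = 1*21 = 21
  bit 1 = 0: r = r^2 mod 29 = 21^2 = 6
  bit 2 = 0: r = r^2 mod 29 = 6^2 = 7
  bit 3 = 1: r = r^2 * 21 mod 29 = 7^2 * 21 = 20*21 = 14
  bit 4 = 1: r = r^2 * 21 mod 29 = 14^2 * 21 = 22*21 = 27
  -> A = 27
B = 21^10 mod 29  (bits of 10 = 1010)
  bit 0 = 1: r = r^2 * 21 mod 29 = 1^2 * 21 = 1*21 = 21
  bit 1 = 0: r = r^2 mod 29 = 21^2 = 6
  bit 2 = 1: r = r^2 * 21 mod 29 = 6^2 * 21 = 7*21 = 2
  bit 3 = 0: r = r^2 mod 29 = 2^2 = 4
  -> B = 4
s = B^a = 4^19 mod 29  (bits of 19 = 10011)
  bit 0 = 1: r = r^2 * 4 mod 29 = 1^2 * 4 = 1*4 = 4
  bit 1 = 0: r = r^2 mod 29 = 4^2 = 16
  bit 2 = 0: r = r^2 mod 29 = 16^2 = 24
  bit 3 = 1: r = r^2 * 4 mod 29 = 24^2 * 4 = 25*4 = 13
  bit 4 = 1: r = r^2 * 4 mod 29 = 13^2 * 4 = 24*4 = 9
  -> s = B^a = 9

Answer: 27 4 9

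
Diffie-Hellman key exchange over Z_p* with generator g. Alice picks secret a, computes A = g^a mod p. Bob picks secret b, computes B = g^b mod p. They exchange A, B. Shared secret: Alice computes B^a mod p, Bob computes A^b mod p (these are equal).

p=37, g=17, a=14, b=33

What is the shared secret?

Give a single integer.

A = 17^14 mod 37  (bits of 14 = 1110)
  bit 0 = 1: r = r^2 * 17 mod 37 = 1^2 * 17 = 1*17 = 17
  bit 1 = 1: r = r^2 * 17 mod 37 = 17^2 * 17 = 30*17 = 29
  bit 2 = 1: r = r^2 * 17 mod 37 = 29^2 * 17 = 27*17 = 15
  bit 3 = 0: r = r^2 mod 37 = 15^2 = 3
  -> A = 3
B = 17^33 mod 37  (bits of 33 = 100001)
  bit 0 = 1: r = r^2 * 17 mod 37 = 1^2 * 17 = 1*17 = 17
  bit 1 = 0: r = r^2 mod 37 = 17^2 = 30
  bit 2 = 0: r = r^2 mod 37 = 30^2 = 12
  bit 3 = 0: r = r^2 mod 37 = 12^2 = 33
  bit 4 = 0: r = r^2 mod 37 = 33^2 = 16
  bit 5 = 1: r = r^2 * 17 mod 37 = 16^2 * 17 = 34*17 = 23
  -> B = 23
s = B^a = 23^14 mod 37  (bits of 14 = 1110)
  bit 0 = 1: r = r^2 * 23 mod 37 = 1^2 * 23 = 1*23 = 23
  bit 1 = 1: r = r^2 * 23 mod 37 = 23^2 * 23 = 11*23 = 31
  bit 2 = 1: r = r^2 * 23 mod 37 = 31^2 * 23 = 36*23 = 14
  bit 3 = 0: r = r^2 mod 37 = 14^2 = 11
  -> s = B^a = 11

Answer: 11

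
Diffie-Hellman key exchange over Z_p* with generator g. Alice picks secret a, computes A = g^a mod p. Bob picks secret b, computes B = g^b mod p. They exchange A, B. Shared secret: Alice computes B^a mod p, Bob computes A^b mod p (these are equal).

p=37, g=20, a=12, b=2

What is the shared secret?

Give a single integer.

A = 20^12 mod 37  (bits of 12 = 1100)
  bit 0 = 1: r = r^2 * 20 mod 37 = 1^2 * 20 = 1*20 = 20
  bit 1 = 1: r = r^2 * 20 mod 37 = 20^2 * 20 = 30*20 = 8
  bit 2 = 0: r = r^2 mod 37 = 8^2 = 27
  bit 3 = 0: r = r^2 mod 37 = 27^2 = 26
  -> A = 26
B = 20^2 mod 37  (bits of 2 = 10)
  bit 0 = 1: r = r^2 * 20 mod 37 = 1^2 * 20 = 1*20 = 20
  bit 1 = 0: r = r^2 mod 37 = 20^2 = 30
  -> B = 30
s = B^a = 30^12 mod 37  (bits of 12 = 1100)
  bit 0 = 1: r = r^2 * 30 mod 37 = 1^2 * 30 = 1*30 = 30
  bit 1 = 1: r = r^2 * 30 mod 37 = 30^2 * 30 = 12*30 = 27
  bit 2 = 0: r = r^2 mod 37 = 27^2 = 26
  bit 3 = 0: r = r^2 mod 37 = 26^2 = 10
  -> s = B^a = 10

Answer: 10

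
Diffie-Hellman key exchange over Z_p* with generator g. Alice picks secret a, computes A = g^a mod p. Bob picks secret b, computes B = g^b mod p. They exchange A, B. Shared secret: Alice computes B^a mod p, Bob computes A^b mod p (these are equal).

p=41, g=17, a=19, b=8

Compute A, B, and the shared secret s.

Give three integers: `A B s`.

A = 17^19 mod 41  (bits of 19 = 10011)
  bit 0 = 1: r = r^2 * 17 mod 41 = 1^2 * 17 = 1*17 = 17
  bit 1 = 0: r = r^2 mod 41 = 17^2 = 2
  bit 2 = 0: r = r^2 mod 41 = 2^2 = 4
  bit 3 = 1: r = r^2 * 17 mod 41 = 4^2 * 17 = 16*17 = 26
  bit 4 = 1: r = r^2 * 17 mod 41 = 26^2 * 17 = 20*17 = 12
  -> A = 12
B = 17^8 mod 41  (bits of 8 = 1000)
  bit 0 = 1: r = r^2 * 17 mod 41 = 1^2 * 17 = 1*17 = 17
  bit 1 = 0: r = r^2 mod 41 = 17^2 = 2
  bit 2 = 0: r = r^2 mod 41 = 2^2 = 4
  bit 3 = 0: r = r^2 mod 41 = 4^2 = 16
  -> B = 16
s = B^a = 16^19 mod 41  (bits of 19 = 10011)
  bit 0 = 1: r = r^2 * 16 mod 41 = 1^2 * 16 = 1*16 = 16
  bit 1 = 0: r = r^2 mod 41 = 16^2 = 10
  bit 2 = 0: r = r^2 mod 41 = 10^2 = 18
  bit 3 = 1: r = r^2 * 16 mod 41 = 18^2 * 16 = 37*16 = 18
  bit 4 = 1: r = r^2 * 16 mod 41 = 18^2 * 16 = 37*16 = 18
  -> s = B^a = 18

Answer: 12 16 18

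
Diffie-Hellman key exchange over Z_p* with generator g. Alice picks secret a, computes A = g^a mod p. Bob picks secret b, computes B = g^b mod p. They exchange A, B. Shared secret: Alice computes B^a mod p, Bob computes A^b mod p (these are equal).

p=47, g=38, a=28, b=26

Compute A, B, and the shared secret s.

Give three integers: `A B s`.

Answer: 17 24 25

Derivation:
A = 38^28 mod 47  (bits of 28 = 11100)
  bit 0 = 1: r = r^2 * 38 mod 47 = 1^2 * 38 = 1*38 = 38
  bit 1 = 1: r = r^2 * 38 mod 47 = 38^2 * 38 = 34*38 = 23
  bit 2 = 1: r = r^2 * 38 mod 47 = 23^2 * 38 = 12*38 = 33
  bit 3 = 0: r = r^2 mod 47 = 33^2 = 8
  bit 4 = 0: r = r^2 mod 47 = 8^2 = 17
  -> A = 17
B = 38^26 mod 47  (bits of 26 = 11010)
  bit 0 = 1: r = r^2 * 38 mod 47 = 1^2 * 38 = 1*38 = 38
  bit 1 = 1: r = r^2 * 38 mod 47 = 38^2 * 38 = 34*38 = 23
  bit 2 = 0: r = r^2 mod 47 = 23^2 = 12
  bit 3 = 1: r = r^2 * 38 mod 47 = 12^2 * 38 = 3*38 = 20
  bit 4 = 0: r = r^2 mod 47 = 20^2 = 24
  -> B = 24
s = B^a = 24^28 mod 47  (bits of 28 = 11100)
  bit 0 = 1: r = r^2 * 24 mod 47 = 1^2 * 24 = 1*24 = 24
  bit 1 = 1: r = r^2 * 24 mod 47 = 24^2 * 24 = 12*24 = 6
  bit 2 = 1: r = r^2 * 24 mod 47 = 6^2 * 24 = 36*24 = 18
  bit 3 = 0: r = r^2 mod 47 = 18^2 = 42
  bit 4 = 0: r = r^2 mod 47 = 42^2 = 25
  -> s = B^a = 25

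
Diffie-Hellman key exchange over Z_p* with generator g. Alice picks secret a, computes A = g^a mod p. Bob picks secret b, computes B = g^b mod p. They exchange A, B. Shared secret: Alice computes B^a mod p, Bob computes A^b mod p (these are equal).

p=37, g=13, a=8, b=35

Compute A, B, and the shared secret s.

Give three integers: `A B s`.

A = 13^8 mod 37  (bits of 8 = 1000)
  bit 0 = 1: r = r^2 * 13 mod 37 = 1^2 * 13 = 1*13 = 13
  bit 1 = 0: r = r^2 mod 37 = 13^2 = 21
  bit 2 = 0: r = r^2 mod 37 = 21^2 = 34
  bit 3 = 0: r = r^2 mod 37 = 34^2 = 9
  -> A = 9
B = 13^35 mod 37  (bits of 35 = 100011)
  bit 0 = 1: r = r^2 * 13 mod 37 = 1^2 * 13 = 1*13 = 13
  bit 1 = 0: r = r^2 mod 37 = 13^2 = 21
  bit 2 = 0: r = r^2 mod 37 = 21^2 = 34
  bit 3 = 0: r = r^2 mod 37 = 34^2 = 9
  bit 4 = 1: r = r^2 * 13 mod 37 = 9^2 * 13 = 7*13 = 17
  bit 5 = 1: r = r^2 * 13 mod 37 = 17^2 * 13 = 30*13 = 20
  -> B = 20
s = B^a = 20^8 mod 37  (bits of 8 = 1000)
  bit 0 = 1: r = r^2 * 20 mod 37 = 1^2 * 20 = 1*20 = 20
  bit 1 = 0: r = r^2 mod 37 = 20^2 = 30
  bit 2 = 0: r = r^2 mod 37 = 30^2 = 12
  bit 3 = 0: r = r^2 mod 37 = 12^2 = 33
  -> s = B^a = 33

Answer: 9 20 33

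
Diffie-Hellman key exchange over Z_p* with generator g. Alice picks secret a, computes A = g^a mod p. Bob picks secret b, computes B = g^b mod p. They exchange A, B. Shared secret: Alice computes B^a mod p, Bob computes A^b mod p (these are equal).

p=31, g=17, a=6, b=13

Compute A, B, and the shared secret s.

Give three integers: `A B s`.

Answer: 8 3 16

Derivation:
A = 17^6 mod 31  (bits of 6 = 110)
  bit 0 = 1: r = r^2 * 17 mod 31 = 1^2 * 17 = 1*17 = 17
  bit 1 = 1: r = r^2 * 17 mod 31 = 17^2 * 17 = 10*17 = 15
  bit 2 = 0: r = r^2 mod 31 = 15^2 = 8
  -> A = 8
B = 17^13 mod 31  (bits of 13 = 1101)
  bit 0 = 1: r = r^2 * 17 mod 31 = 1^2 * 17 = 1*17 = 17
  bit 1 = 1: r = r^2 * 17 mod 31 = 17^2 * 17 = 10*17 = 15
  bit 2 = 0: r = r^2 mod 31 = 15^2 = 8
  bit 3 = 1: r = r^2 * 17 mod 31 = 8^2 * 17 = 2*17 = 3
  -> B = 3
s = B^a = 3^6 mod 31  (bits of 6 = 110)
  bit 0 = 1: r = r^2 * 3 mod 31 = 1^2 * 3 = 1*3 = 3
  bit 1 = 1: r = r^2 * 3 mod 31 = 3^2 * 3 = 9*3 = 27
  bit 2 = 0: r = r^2 mod 31 = 27^2 = 16
  -> s = B^a = 16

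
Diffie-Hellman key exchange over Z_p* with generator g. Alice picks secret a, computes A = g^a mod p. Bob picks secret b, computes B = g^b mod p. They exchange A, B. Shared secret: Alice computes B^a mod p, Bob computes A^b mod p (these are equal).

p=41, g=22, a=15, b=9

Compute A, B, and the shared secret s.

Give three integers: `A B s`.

A = 22^15 mod 41  (bits of 15 = 1111)
  bit 0 = 1: r = r^2 * 22 mod 41 = 1^2 * 22 = 1*22 = 22
  bit 1 = 1: r = r^2 * 22 mod 41 = 22^2 * 22 = 33*22 = 29
  bit 2 = 1: r = r^2 * 22 mod 41 = 29^2 * 22 = 21*22 = 11
  bit 3 = 1: r = r^2 * 22 mod 41 = 11^2 * 22 = 39*22 = 38
  -> A = 38
B = 22^9 mod 41  (bits of 9 = 1001)
  bit 0 = 1: r = r^2 * 22 mod 41 = 1^2 * 22 = 1*22 = 22
  bit 1 = 0: r = r^2 mod 41 = 22^2 = 33
  bit 2 = 0: r = r^2 mod 41 = 33^2 = 23
  bit 3 = 1: r = r^2 * 22 mod 41 = 23^2 * 22 = 37*22 = 35
  -> B = 35
s = B^a = 35^15 mod 41  (bits of 15 = 1111)
  bit 0 = 1: r = r^2 * 35 mod 41 = 1^2 * 35 = 1*35 = 35
  bit 1 = 1: r = r^2 * 35 mod 41 = 35^2 * 35 = 36*35 = 30
  bit 2 = 1: r = r^2 * 35 mod 41 = 30^2 * 35 = 39*35 = 12
  bit 3 = 1: r = r^2 * 35 mod 41 = 12^2 * 35 = 21*35 = 38
  -> s = B^a = 38

Answer: 38 35 38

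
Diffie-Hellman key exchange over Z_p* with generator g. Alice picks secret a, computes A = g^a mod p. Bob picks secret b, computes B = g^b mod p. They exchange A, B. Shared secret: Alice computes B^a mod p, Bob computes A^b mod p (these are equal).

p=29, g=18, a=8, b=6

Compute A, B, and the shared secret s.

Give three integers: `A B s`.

A = 18^8 mod 29  (bits of 8 = 1000)
  bit 0 = 1: r = r^2 * 18 mod 29 = 1^2 * 18 = 1*18 = 18
  bit 1 = 0: r = r^2 mod 29 = 18^2 = 5
  bit 2 = 0: r = r^2 mod 29 = 5^2 = 25
  bit 3 = 0: r = r^2 mod 29 = 25^2 = 16
  -> A = 16
B = 18^6 mod 29  (bits of 6 = 110)
  bit 0 = 1: r = r^2 * 18 mod 29 = 1^2 * 18 = 1*18 = 18
  bit 1 = 1: r = r^2 * 18 mod 29 = 18^2 * 18 = 5*18 = 3
  bit 2 = 0: r = r^2 mod 29 = 3^2 = 9
  -> B = 9
s = B^a = 9^8 mod 29  (bits of 8 = 1000)
  bit 0 = 1: r = r^2 * 9 mod 29 = 1^2 * 9 = 1*9 = 9
  bit 1 = 0: r = r^2 mod 29 = 9^2 = 23
  bit 2 = 0: r = r^2 mod 29 = 23^2 = 7
  bit 3 = 0: r = r^2 mod 29 = 7^2 = 20
  -> s = B^a = 20

Answer: 16 9 20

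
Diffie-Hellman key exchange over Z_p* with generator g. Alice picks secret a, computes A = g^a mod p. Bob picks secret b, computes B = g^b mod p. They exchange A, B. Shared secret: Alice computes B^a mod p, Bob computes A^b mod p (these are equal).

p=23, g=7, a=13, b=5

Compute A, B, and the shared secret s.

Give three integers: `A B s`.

A = 7^13 mod 23  (bits of 13 = 1101)
  bit 0 = 1: r = r^2 * 7 mod 23 = 1^2 * 7 = 1*7 = 7
  bit 1 = 1: r = r^2 * 7 mod 23 = 7^2 * 7 = 3*7 = 21
  bit 2 = 0: r = r^2 mod 23 = 21^2 = 4
  bit 3 = 1: r = r^2 * 7 mod 23 = 4^2 * 7 = 16*7 = 20
  -> A = 20
B = 7^5 mod 23  (bits of 5 = 101)
  bit 0 = 1: r = r^2 * 7 mod 23 = 1^2 * 7 = 1*7 = 7
  bit 1 = 0: r = r^2 mod 23 = 7^2 = 3
  bit 2 = 1: r = r^2 * 7 mod 23 = 3^2 * 7 = 9*7 = 17
  -> B = 17
s = B^a = 17^13 mod 23  (bits of 13 = 1101)
  bit 0 = 1: r = r^2 * 17 mod 23 = 1^2 * 17 = 1*17 = 17
  bit 1 = 1: r = r^2 * 17 mod 23 = 17^2 * 17 = 13*17 = 14
  bit 2 = 0: r = r^2 mod 23 = 14^2 = 12
  bit 3 = 1: r = r^2 * 17 mod 23 = 12^2 * 17 = 6*17 = 10
  -> s = B^a = 10

Answer: 20 17 10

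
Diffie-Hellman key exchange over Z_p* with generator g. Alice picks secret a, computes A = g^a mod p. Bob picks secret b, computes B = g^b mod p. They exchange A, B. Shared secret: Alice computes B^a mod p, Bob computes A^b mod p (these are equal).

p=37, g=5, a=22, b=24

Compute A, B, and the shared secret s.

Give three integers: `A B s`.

A = 5^22 mod 37  (bits of 22 = 10110)
  bit 0 = 1: r = r^2 * 5 mod 37 = 1^2 * 5 = 1*5 = 5
  bit 1 = 0: r = r^2 mod 37 = 5^2 = 25
  bit 2 = 1: r = r^2 * 5 mod 37 = 25^2 * 5 = 33*5 = 17
  bit 3 = 1: r = r^2 * 5 mod 37 = 17^2 * 5 = 30*5 = 2
  bit 4 = 0: r = r^2 mod 37 = 2^2 = 4
  -> A = 4
B = 5^24 mod 37  (bits of 24 = 11000)
  bit 0 = 1: r = r^2 * 5 mod 37 = 1^2 * 5 = 1*5 = 5
  bit 1 = 1: r = r^2 * 5 mod 37 = 5^2 * 5 = 25*5 = 14
  bit 2 = 0: r = r^2 mod 37 = 14^2 = 11
  bit 3 = 0: r = r^2 mod 37 = 11^2 = 10
  bit 4 = 0: r = r^2 mod 37 = 10^2 = 26
  -> B = 26
s = B^a = 26^22 mod 37  (bits of 22 = 10110)
  bit 0 = 1: r = r^2 * 26 mod 37 = 1^2 * 26 = 1*26 = 26
  bit 1 = 0: r = r^2 mod 37 = 26^2 = 10
  bit 2 = 1: r = r^2 * 26 mod 37 = 10^2 * 26 = 26*26 = 10
  bit 3 = 1: r = r^2 * 26 mod 37 = 10^2 * 26 = 26*26 = 10
  bit 4 = 0: r = r^2 mod 37 = 10^2 = 26
  -> s = B^a = 26

Answer: 4 26 26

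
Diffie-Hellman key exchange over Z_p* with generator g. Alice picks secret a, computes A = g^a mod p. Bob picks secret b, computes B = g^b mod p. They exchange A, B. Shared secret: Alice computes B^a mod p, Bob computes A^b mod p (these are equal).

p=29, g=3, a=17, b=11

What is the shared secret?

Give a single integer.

A = 3^17 mod 29  (bits of 17 = 10001)
  bit 0 = 1: r = r^2 * 3 mod 29 = 1^2 * 3 = 1*3 = 3
  bit 1 = 0: r = r^2 mod 29 = 3^2 = 9
  bit 2 = 0: r = r^2 mod 29 = 9^2 = 23
  bit 3 = 0: r = r^2 mod 29 = 23^2 = 7
  bit 4 = 1: r = r^2 * 3 mod 29 = 7^2 * 3 = 20*3 = 2
  -> A = 2
B = 3^11 mod 29  (bits of 11 = 1011)
  bit 0 = 1: r = r^2 * 3 mod 29 = 1^2 * 3 = 1*3 = 3
  bit 1 = 0: r = r^2 mod 29 = 3^2 = 9
  bit 2 = 1: r = r^2 * 3 mod 29 = 9^2 * 3 = 23*3 = 11
  bit 3 = 1: r = r^2 * 3 mod 29 = 11^2 * 3 = 5*3 = 15
  -> B = 15
s = B^a = 15^17 mod 29  (bits of 17 = 10001)
  bit 0 = 1: r = r^2 * 15 mod 29 = 1^2 * 15 = 1*15 = 15
  bit 1 = 0: r = r^2 mod 29 = 15^2 = 22
  bit 2 = 0: r = r^2 mod 29 = 22^2 = 20
  bit 3 = 0: r = r^2 mod 29 = 20^2 = 23
  bit 4 = 1: r = r^2 * 15 mod 29 = 23^2 * 15 = 7*15 = 18
  -> s = B^a = 18

Answer: 18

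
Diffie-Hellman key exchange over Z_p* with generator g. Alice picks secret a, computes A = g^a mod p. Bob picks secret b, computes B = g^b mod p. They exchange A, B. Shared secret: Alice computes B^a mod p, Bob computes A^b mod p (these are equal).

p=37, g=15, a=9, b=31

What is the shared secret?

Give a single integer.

Answer: 6

Derivation:
A = 15^9 mod 37  (bits of 9 = 1001)
  bit 0 = 1: r = r^2 * 15 mod 37 = 1^2 * 15 = 1*15 = 15
  bit 1 = 0: r = r^2 mod 37 = 15^2 = 3
  bit 2 = 0: r = r^2 mod 37 = 3^2 = 9
  bit 3 = 1: r = r^2 * 15 mod 37 = 9^2 * 15 = 7*15 = 31
  -> A = 31
B = 15^31 mod 37  (bits of 31 = 11111)
  bit 0 = 1: r = r^2 * 15 mod 37 = 1^2 * 15 = 1*15 = 15
  bit 1 = 1: r = r^2 * 15 mod 37 = 15^2 * 15 = 3*15 = 8
  bit 2 = 1: r = r^2 * 15 mod 37 = 8^2 * 15 = 27*15 = 35
  bit 3 = 1: r = r^2 * 15 mod 37 = 35^2 * 15 = 4*15 = 23
  bit 4 = 1: r = r^2 * 15 mod 37 = 23^2 * 15 = 11*15 = 17
  -> B = 17
s = B^a = 17^9 mod 37  (bits of 9 = 1001)
  bit 0 = 1: r = r^2 * 17 mod 37 = 1^2 * 17 = 1*17 = 17
  bit 1 = 0: r = r^2 mod 37 = 17^2 = 30
  bit 2 = 0: r = r^2 mod 37 = 30^2 = 12
  bit 3 = 1: r = r^2 * 17 mod 37 = 12^2 * 17 = 33*17 = 6
  -> s = B^a = 6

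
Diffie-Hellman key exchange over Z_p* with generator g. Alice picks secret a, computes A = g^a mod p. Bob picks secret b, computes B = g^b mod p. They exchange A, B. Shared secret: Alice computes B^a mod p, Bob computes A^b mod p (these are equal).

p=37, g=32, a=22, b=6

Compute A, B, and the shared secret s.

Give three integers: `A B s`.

Answer: 4 11 26

Derivation:
A = 32^22 mod 37  (bits of 22 = 10110)
  bit 0 = 1: r = r^2 * 32 mod 37 = 1^2 * 32 = 1*32 = 32
  bit 1 = 0: r = r^2 mod 37 = 32^2 = 25
  bit 2 = 1: r = r^2 * 32 mod 37 = 25^2 * 32 = 33*32 = 20
  bit 3 = 1: r = r^2 * 32 mod 37 = 20^2 * 32 = 30*32 = 35
  bit 4 = 0: r = r^2 mod 37 = 35^2 = 4
  -> A = 4
B = 32^6 mod 37  (bits of 6 = 110)
  bit 0 = 1: r = r^2 * 32 mod 37 = 1^2 * 32 = 1*32 = 32
  bit 1 = 1: r = r^2 * 32 mod 37 = 32^2 * 32 = 25*32 = 23
  bit 2 = 0: r = r^2 mod 37 = 23^2 = 11
  -> B = 11
s = B^a = 11^22 mod 37  (bits of 22 = 10110)
  bit 0 = 1: r = r^2 * 11 mod 37 = 1^2 * 11 = 1*11 = 11
  bit 1 = 0: r = r^2 mod 37 = 11^2 = 10
  bit 2 = 1: r = r^2 * 11 mod 37 = 10^2 * 11 = 26*11 = 27
  bit 3 = 1: r = r^2 * 11 mod 37 = 27^2 * 11 = 26*11 = 27
  bit 4 = 0: r = r^2 mod 37 = 27^2 = 26
  -> s = B^a = 26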